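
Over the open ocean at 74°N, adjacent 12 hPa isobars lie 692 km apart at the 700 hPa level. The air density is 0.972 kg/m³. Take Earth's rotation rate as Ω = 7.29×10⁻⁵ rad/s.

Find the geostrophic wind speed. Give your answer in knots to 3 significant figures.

24.7 knots

Coriolis parameter at 74°N:
f = 2Ω sin φ = 2 × 7.29×10⁻⁵ × sin 74° = 1.40×10⁻⁴ s⁻¹
Pressure gradient: |∂P/∂n| = 1200 Pa / 692000 m = 1.73×10⁻³ Pa/m
Geostrophic balance (pressure-gradient force = Coriolis force):
V_g = (1/(fρ)) |∂P/∂n| = 1.73×10⁻³ / (1.40×10⁻⁴ × 0.972) = 12.7 m/s
Converting: 12.7 m/s × 1.944 = 24.7 knots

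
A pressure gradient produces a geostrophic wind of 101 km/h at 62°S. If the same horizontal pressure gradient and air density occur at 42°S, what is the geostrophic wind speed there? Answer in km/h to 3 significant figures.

133 km/h

With the same pressure gradient and density, V_g ∝ 1/f ∝ 1/sin φ.
V₂ = V₁ · sin φ₁ / sin φ₂ = 101 × sin 62° / sin 42°
V₂ = 101 × 0.8829/0.6691 = 133 km/h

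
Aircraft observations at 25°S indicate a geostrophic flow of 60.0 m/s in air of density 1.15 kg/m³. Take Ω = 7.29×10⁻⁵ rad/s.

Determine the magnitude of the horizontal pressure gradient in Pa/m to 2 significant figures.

Coriolis parameter at 25°S:
f = 2Ω sin φ = 2 × 7.29×10⁻⁵ × sin 25° = 6.16×10⁻⁵ s⁻¹
Geostrophic balance rearranged: |∂P/∂n| = f ρ V_g
|∂P/∂n| = 6.16×10⁻⁵ × 1.15 × 60.0 = 4.25×10⁻³ Pa/m

4.3×10⁻³ Pa/m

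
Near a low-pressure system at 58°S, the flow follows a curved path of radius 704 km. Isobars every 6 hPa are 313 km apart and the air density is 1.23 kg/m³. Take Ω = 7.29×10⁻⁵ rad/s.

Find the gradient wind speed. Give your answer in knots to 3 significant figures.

21.7 knots

Coriolis parameter at 58°S:
f = 2Ω sin φ = 2 × 7.29×10⁻⁵ × sin 58° = 1.24×10⁻⁴ s⁻¹
Pressure gradient: |∂P/∂n| = 600 Pa / 313000 m = 1.92×10⁻³ Pa/m
Geostrophic speed: V_g = |∂P/∂n|/(fρ) = 1.92×10⁻³/(1.24×10⁻⁴ × 1.23) = 12.6 m/s
Around a low, centrifugal force acts outward with Coriolis, so pressure-gradient force balances both:
(1/ρ)|∂P/∂n| = fV + V²/R  →  V² + fR·V − fR·V_g = 0
With fR = 1.24×10⁻⁴ × 704×10³ m = 87.0 m/s:
V = [−fR + √((fR)² + 4 fR V_g)]/2 = [−87.0 + √(87.0² + 4×87.0×12.6)]/2 = 11.2 m/s
Subgeostrophic (V < V_g = 12.6 m/s), as expected around a low.
Converting: 11.2 m/s × 1.944 = 21.7 knots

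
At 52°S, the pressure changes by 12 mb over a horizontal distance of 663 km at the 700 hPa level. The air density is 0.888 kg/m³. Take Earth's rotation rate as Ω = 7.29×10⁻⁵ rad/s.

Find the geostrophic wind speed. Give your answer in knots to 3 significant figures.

34.5 knots

Coriolis parameter at 52°S:
f = 2Ω sin φ = 2 × 7.29×10⁻⁵ × sin 52° = 1.15×10⁻⁴ s⁻¹
Pressure gradient: |∂P/∂n| = 1200 Pa / 663000 m = 1.81×10⁻³ Pa/m
Geostrophic balance (pressure-gradient force = Coriolis force):
V_g = (1/(fρ)) |∂P/∂n| = 1.81×10⁻³ / (1.15×10⁻⁴ × 0.888) = 17.7 m/s
Converting: 17.7 m/s × 1.944 = 34.5 knots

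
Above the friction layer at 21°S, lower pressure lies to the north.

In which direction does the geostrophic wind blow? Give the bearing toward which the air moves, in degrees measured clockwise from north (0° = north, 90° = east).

The pressure-gradient force points toward the north (bearing 000°).
Geostrophic balance: in the Southern Hemisphere the Coriolis force deflects motion to the left, so the geostrophic wind blows 90° to the left of the pressure-gradient force (low pressure on the right).
Rotating 000° by 90° counterclockwise gives 270° — the wind blows toward the west.

270°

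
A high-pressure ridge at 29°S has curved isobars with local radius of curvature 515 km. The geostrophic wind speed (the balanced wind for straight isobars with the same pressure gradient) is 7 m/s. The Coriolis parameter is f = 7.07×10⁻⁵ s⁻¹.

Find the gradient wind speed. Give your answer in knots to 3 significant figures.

Around a high, pressure-gradient force acts outward with centrifugal, so Coriolis balances both:
fV = (1/ρ)|∂P/∂n| + V²/R  →  V² − fR·V + fR·V_g = 0
With fR = 7.07×10⁻⁵ × 515×10³ m = 36.4 m/s:
V = [fR − √((fR)² − 4 fR V_g)]/2 = [36.4 − √(36.4² − 4×36.4×7)]/2 = 9.46 m/s
Supergeostrophic (V > V_g = 7 m/s), as expected around a high.
Converting: 9.46 m/s × 1.944 = 18.4 knots

18.4 knots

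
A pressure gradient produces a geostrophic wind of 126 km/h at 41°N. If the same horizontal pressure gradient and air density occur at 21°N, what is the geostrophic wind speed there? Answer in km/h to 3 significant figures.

231 km/h

With the same pressure gradient and density, V_g ∝ 1/f ∝ 1/sin φ.
V₂ = V₁ · sin φ₁ / sin φ₂ = 126 × sin 41° / sin 21°
V₂ = 126 × 0.6561/0.3584 = 231 km/h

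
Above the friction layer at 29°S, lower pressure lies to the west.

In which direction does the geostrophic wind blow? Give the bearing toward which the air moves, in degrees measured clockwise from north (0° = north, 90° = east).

The pressure-gradient force points toward the west (bearing 270°).
Geostrophic balance: in the Southern Hemisphere the Coriolis force deflects motion to the left, so the geostrophic wind blows 90° to the left of the pressure-gradient force (low pressure on the right).
Rotating 270° by 90° counterclockwise gives 180° — the wind blows toward the south.

180°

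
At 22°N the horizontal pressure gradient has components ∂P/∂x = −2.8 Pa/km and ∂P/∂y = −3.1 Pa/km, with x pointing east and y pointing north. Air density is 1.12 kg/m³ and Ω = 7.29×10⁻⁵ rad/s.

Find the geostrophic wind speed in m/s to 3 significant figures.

68.3 m/s

Coriolis parameter at 22°N:
f = 2Ω sin φ = 2 × 7.29×10⁻⁵ × sin 22° = 5.46×10⁻⁵ s⁻¹
Component geostrophic relations (x east, y north):
u_g = −(1/(fρ)) ∂P/∂y,  v_g = (1/(fρ)) ∂P/∂x
u_g = −(−3.1×10⁻³)/(5.46×10⁻⁵ × 1.12) = 50.7 m/s;  v_g = (−2.8×10⁻³)/(5.46×10⁻⁵ × 1.12) = −45.8 m/s
|V_g| = √(u_g² + v_g²) = 68.3 m/s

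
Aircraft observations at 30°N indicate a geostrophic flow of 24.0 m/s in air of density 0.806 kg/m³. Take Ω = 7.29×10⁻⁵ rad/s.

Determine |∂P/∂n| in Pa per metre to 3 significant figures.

1.41×10⁻³ Pa/m

Coriolis parameter at 30°N:
f = 2Ω sin φ = 2 × 7.29×10⁻⁵ × sin 30° = 7.29×10⁻⁵ s⁻¹
Geostrophic balance rearranged: |∂P/∂n| = f ρ V_g
|∂P/∂n| = 7.29×10⁻⁵ × 0.806 × 24.0 = 1.41×10⁻³ Pa/m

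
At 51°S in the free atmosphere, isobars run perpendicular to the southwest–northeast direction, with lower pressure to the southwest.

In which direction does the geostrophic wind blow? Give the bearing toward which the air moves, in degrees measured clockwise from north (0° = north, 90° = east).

135°

The pressure-gradient force points toward the southwest (bearing 225°).
Geostrophic balance: in the Southern Hemisphere the Coriolis force deflects motion to the left, so the geostrophic wind blows 90° to the left of the pressure-gradient force (low pressure on the right).
Rotating 225° by 90° counterclockwise gives 135° — the wind blows toward the southeast.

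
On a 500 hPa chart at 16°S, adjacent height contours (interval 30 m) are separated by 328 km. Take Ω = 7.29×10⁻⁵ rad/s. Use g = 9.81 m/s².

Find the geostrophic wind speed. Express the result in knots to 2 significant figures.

43 knots

Coriolis parameter at 16°S:
f = 2Ω sin φ = 2 × 7.29×10⁻⁵ × sin 16° = 4.02×10⁻⁵ s⁻¹
Height gradient: |∂Z/∂n| = 30 m / 328000 m = 9.15×10⁻⁵
On a pressure surface, geostrophic balance gives V_g = (g/f)|∂Z/∂n|:
V_g = 9.81 × 9.15×10⁻⁵ / 4.02×10⁻⁵ = 22.3 m/s
Converting: 22.3 m/s × 1.944 = 43 knots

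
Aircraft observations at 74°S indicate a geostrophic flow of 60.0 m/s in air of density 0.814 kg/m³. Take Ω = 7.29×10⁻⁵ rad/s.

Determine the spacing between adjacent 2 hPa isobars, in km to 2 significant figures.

29 km

Coriolis parameter at 74°S:
f = 2Ω sin φ = 2 × 7.29×10⁻⁵ × sin 74° = 1.40×10⁻⁴ s⁻¹
Geostrophic balance rearranged: |∂P/∂n| = f ρ V_g
|∂P/∂n| = 1.40×10⁻⁴ × 0.814 × 60.0 = 6.85×10⁻³ Pa/m
Isobar spacing: Δn = ΔP/|∂P/∂n| = 200 Pa / 6.85×10⁻³ Pa/m = 29218 m ≈ 29 km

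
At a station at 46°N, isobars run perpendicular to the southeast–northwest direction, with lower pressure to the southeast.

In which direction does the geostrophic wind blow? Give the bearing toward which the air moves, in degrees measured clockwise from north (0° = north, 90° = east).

225°

The pressure-gradient force points toward the southeast (bearing 135°).
Geostrophic balance: in the Northern Hemisphere the Coriolis force deflects motion to the right, so the geostrophic wind blows 90° to the right of the pressure-gradient force (low pressure on the left).
Rotating 135° by 90° clockwise gives 225° — the wind blows toward the southwest.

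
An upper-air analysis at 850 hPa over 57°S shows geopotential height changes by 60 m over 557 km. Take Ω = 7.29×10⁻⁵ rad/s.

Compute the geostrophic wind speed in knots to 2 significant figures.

17 knots

Coriolis parameter at 57°S:
f = 2Ω sin φ = 2 × 7.29×10⁻⁵ × sin 57° = 1.22×10⁻⁴ s⁻¹
Height gradient: |∂Z/∂n| = 60 m / 557000 m = 1.08×10⁻⁴
On a pressure surface, geostrophic balance gives V_g = (g/f)|∂Z/∂n|:
V_g = 9.81 × 1.08×10⁻⁴ / 1.22×10⁻⁴ = 8.64 m/s
Converting: 8.64 m/s × 1.944 = 17 knots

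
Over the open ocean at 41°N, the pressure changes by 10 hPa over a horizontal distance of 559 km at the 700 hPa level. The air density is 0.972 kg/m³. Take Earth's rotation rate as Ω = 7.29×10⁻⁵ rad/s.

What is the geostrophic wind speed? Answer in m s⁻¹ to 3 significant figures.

Coriolis parameter at 41°N:
f = 2Ω sin φ = 2 × 7.29×10⁻⁵ × sin 41° = 9.57×10⁻⁵ s⁻¹
Pressure gradient: |∂P/∂n| = 1000 Pa / 559000 m = 1.79×10⁻³ Pa/m
Geostrophic balance (pressure-gradient force = Coriolis force):
V_g = (1/(fρ)) |∂P/∂n| = 1.79×10⁻³ / (9.57×10⁻⁵ × 0.972) = 19.2 m/s

19.2 m s⁻¹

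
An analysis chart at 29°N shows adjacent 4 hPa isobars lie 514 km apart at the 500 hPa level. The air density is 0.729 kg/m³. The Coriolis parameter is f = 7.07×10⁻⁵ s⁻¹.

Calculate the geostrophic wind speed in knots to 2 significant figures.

Pressure gradient: |∂P/∂n| = 400 Pa / 514000 m = 7.78×10⁻⁴ Pa/m
Geostrophic balance (pressure-gradient force = Coriolis force):
V_g = (1/(fρ)) |∂P/∂n| = 7.78×10⁻⁴ / (7.07×10⁻⁵ × 0.729) = 15.1 m/s
Converting: 15.1 m/s × 1.944 = 29 knots

29 knots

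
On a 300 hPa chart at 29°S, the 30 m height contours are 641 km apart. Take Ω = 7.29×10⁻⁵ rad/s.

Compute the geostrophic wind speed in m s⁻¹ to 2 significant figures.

6.5 m s⁻¹

Coriolis parameter at 29°S:
f = 2Ω sin φ = 2 × 7.29×10⁻⁵ × sin 29° = 7.07×10⁻⁵ s⁻¹
Height gradient: |∂Z/∂n| = 30 m / 641000 m = 4.68×10⁻⁵
On a pressure surface, geostrophic balance gives V_g = (g/f)|∂Z/∂n|:
V_g = 9.81 × 4.68×10⁻⁵ / 7.07×10⁻⁵ = 6.50 m/s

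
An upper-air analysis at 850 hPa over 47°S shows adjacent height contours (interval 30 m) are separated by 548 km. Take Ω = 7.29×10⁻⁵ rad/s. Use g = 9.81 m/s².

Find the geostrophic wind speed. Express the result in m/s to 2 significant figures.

5.0 m/s

Coriolis parameter at 47°S:
f = 2Ω sin φ = 2 × 7.29×10⁻⁵ × sin 47° = 1.07×10⁻⁴ s⁻¹
Height gradient: |∂Z/∂n| = 30 m / 548000 m = 5.47×10⁻⁵
On a pressure surface, geostrophic balance gives V_g = (g/f)|∂Z/∂n|:
V_g = 9.81 × 5.47×10⁻⁵ / 1.07×10⁻⁴ = 5.04 m/s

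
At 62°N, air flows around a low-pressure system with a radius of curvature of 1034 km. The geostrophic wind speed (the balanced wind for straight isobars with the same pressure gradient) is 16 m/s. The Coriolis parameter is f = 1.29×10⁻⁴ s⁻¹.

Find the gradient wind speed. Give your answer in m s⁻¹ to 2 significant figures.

Around a low, centrifugal force acts outward with Coriolis, so pressure-gradient force balances both:
(1/ρ)|∂P/∂n| = fV + V²/R  →  V² + fR·V − fR·V_g = 0
With fR = 1.29×10⁻⁴ × 1034×10³ m = 133 m/s:
V = [−fR + √((fR)² + 4 fR V_g)]/2 = [−133 + √(133² + 4×133×16)]/2 = 14.4 m/s
Subgeostrophic (V < V_g = 16 m/s), as expected around a low.

14 m s⁻¹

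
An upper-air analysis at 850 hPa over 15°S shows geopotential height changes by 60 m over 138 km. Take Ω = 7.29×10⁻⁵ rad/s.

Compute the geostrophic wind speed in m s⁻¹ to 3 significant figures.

Coriolis parameter at 15°S:
f = 2Ω sin φ = 2 × 7.29×10⁻⁵ × sin 15° = 3.77×10⁻⁵ s⁻¹
Height gradient: |∂Z/∂n| = 60 m / 138000 m = 4.35×10⁻⁴
On a pressure surface, geostrophic balance gives V_g = (g/f)|∂Z/∂n|:
V_g = 9.81 × 4.35×10⁻⁴ / 3.77×10⁻⁵ = 113 m/s

113 m s⁻¹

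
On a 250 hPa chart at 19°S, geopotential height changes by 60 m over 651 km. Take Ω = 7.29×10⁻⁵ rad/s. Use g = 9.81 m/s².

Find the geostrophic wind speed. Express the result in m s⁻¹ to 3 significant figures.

Coriolis parameter at 19°S:
f = 2Ω sin φ = 2 × 7.29×10⁻⁵ × sin 19° = 4.75×10⁻⁵ s⁻¹
Height gradient: |∂Z/∂n| = 60 m / 651000 m = 9.22×10⁻⁵
On a pressure surface, geostrophic balance gives V_g = (g/f)|∂Z/∂n|:
V_g = 9.81 × 9.22×10⁻⁵ / 4.75×10⁻⁵ = 19.0 m/s

19.0 m s⁻¹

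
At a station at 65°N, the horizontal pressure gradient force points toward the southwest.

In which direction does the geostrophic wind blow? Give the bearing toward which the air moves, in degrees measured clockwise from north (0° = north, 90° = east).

The pressure-gradient force points toward the southwest (bearing 225°).
Geostrophic balance: in the Northern Hemisphere the Coriolis force deflects motion to the right, so the geostrophic wind blows 90° to the right of the pressure-gradient force (low pressure on the left).
Rotating 225° by 90° clockwise gives 315° — the wind blows toward the northwest.

315°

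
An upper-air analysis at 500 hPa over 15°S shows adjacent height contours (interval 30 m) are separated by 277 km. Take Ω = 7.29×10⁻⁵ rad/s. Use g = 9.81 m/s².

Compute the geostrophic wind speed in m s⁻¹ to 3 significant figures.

28.2 m s⁻¹

Coriolis parameter at 15°S:
f = 2Ω sin φ = 2 × 7.29×10⁻⁵ × sin 15° = 3.77×10⁻⁵ s⁻¹
Height gradient: |∂Z/∂n| = 30 m / 277000 m = 1.08×10⁻⁴
On a pressure surface, geostrophic balance gives V_g = (g/f)|∂Z/∂n|:
V_g = 9.81 × 1.08×10⁻⁴ / 3.77×10⁻⁵ = 28.2 m/s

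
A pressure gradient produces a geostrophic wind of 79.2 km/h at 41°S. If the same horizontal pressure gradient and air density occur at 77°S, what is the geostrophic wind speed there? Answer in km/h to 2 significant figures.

53 km/h

With the same pressure gradient and density, V_g ∝ 1/f ∝ 1/sin φ.
V₂ = V₁ · sin φ₁ / sin φ₂ = 79.2 × sin 41° / sin 77°
V₂ = 79.2 × 0.6561/0.9744 = 53 km/h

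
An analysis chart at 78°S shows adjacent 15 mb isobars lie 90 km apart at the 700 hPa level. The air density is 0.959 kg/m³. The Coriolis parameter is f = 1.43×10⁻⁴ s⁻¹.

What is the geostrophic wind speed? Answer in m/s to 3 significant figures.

Pressure gradient: |∂P/∂n| = 1500 Pa / 90000 m = 1.67×10⁻² Pa/m
Geostrophic balance (pressure-gradient force = Coriolis force):
V_g = (1/(fρ)) |∂P/∂n| = 1.67×10⁻² / (1.43×10⁻⁴ × 0.959) = 122 m/s

122 m/s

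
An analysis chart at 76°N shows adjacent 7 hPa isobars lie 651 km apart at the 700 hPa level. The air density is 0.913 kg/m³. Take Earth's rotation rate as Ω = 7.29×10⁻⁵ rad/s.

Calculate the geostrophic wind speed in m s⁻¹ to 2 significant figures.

8.3 m s⁻¹

Coriolis parameter at 76°N:
f = 2Ω sin φ = 2 × 7.29×10⁻⁵ × sin 76° = 1.41×10⁻⁴ s⁻¹
Pressure gradient: |∂P/∂n| = 700 Pa / 651000 m = 1.08×10⁻³ Pa/m
Geostrophic balance (pressure-gradient force = Coriolis force):
V_g = (1/(fρ)) |∂P/∂n| = 1.08×10⁻³ / (1.41×10⁻⁴ × 0.913) = 8.33 m/s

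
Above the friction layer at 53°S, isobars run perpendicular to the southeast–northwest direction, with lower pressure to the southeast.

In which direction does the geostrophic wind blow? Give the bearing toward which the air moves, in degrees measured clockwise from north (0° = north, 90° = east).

045°

The pressure-gradient force points toward the southeast (bearing 135°).
Geostrophic balance: in the Southern Hemisphere the Coriolis force deflects motion to the left, so the geostrophic wind blows 90° to the left of the pressure-gradient force (low pressure on the right).
Rotating 135° by 90° counterclockwise gives 045° — the wind blows toward the northeast.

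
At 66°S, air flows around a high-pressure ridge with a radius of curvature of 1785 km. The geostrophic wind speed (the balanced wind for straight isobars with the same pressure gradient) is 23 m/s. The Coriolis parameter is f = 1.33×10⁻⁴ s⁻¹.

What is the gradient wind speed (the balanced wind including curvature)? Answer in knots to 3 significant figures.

50.2 knots

Around a high, pressure-gradient force acts outward with centrifugal, so Coriolis balances both:
fV = (1/ρ)|∂P/∂n| + V²/R  →  V² − fR·V + fR·V_g = 0
With fR = 1.33×10⁻⁴ × 1785×10³ m = 237 m/s:
V = [fR − √((fR)² − 4 fR V_g)]/2 = [237 − √(237² − 4×237×23)]/2 = 25.8 m/s
Supergeostrophic (V > V_g = 23 m/s), as expected around a high.
Converting: 25.8 m/s × 1.944 = 50.2 knots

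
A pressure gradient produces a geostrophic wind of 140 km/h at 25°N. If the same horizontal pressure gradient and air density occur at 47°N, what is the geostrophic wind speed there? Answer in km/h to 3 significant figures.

With the same pressure gradient and density, V_g ∝ 1/f ∝ 1/sin φ.
V₂ = V₁ · sin φ₁ / sin φ₂ = 140 × sin 25° / sin 47°
V₂ = 140 × 0.4226/0.7314 = 80.9 km/h

80.9 km/h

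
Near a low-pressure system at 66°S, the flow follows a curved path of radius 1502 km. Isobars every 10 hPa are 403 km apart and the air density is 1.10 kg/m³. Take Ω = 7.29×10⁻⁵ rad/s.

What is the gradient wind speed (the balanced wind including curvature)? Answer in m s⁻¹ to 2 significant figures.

Coriolis parameter at 66°S:
f = 2Ω sin φ = 2 × 7.29×10⁻⁵ × sin 66° = 1.33×10⁻⁴ s⁻¹
Pressure gradient: |∂P/∂n| = 1000 Pa / 403000 m = 2.48×10⁻³ Pa/m
Geostrophic speed: V_g = |∂P/∂n|/(fρ) = 2.48×10⁻³/(1.33×10⁻⁴ × 1.10) = 16.9 m/s
Around a low, centrifugal force acts outward with Coriolis, so pressure-gradient force balances both:
(1/ρ)|∂P/∂n| = fV + V²/R  →  V² + fR·V − fR·V_g = 0
With fR = 1.33×10⁻⁴ × 1502×10³ m = 200 m/s:
V = [−fR + √((fR)² + 4 fR V_g)]/2 = [−200 + √(200² + 4×200×16.9)]/2 = 15.7 m/s
Subgeostrophic (V < V_g = 16.9 m/s), as expected around a low.

16 m s⁻¹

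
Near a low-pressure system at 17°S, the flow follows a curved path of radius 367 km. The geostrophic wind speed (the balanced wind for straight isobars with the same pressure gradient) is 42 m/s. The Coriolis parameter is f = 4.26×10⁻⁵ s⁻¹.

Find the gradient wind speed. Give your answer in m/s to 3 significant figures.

19.0 m/s

Around a low, centrifugal force acts outward with Coriolis, so pressure-gradient force balances both:
(1/ρ)|∂P/∂n| = fV + V²/R  →  V² + fR·V − fR·V_g = 0
With fR = 4.26×10⁻⁵ × 367×10³ m = 15.6 m/s:
V = [−fR + √((fR)² + 4 fR V_g)]/2 = [−15.6 + √(15.6² + 4×15.6×42)]/2 = 19 m/s
Subgeostrophic (V < V_g = 42 m/s), as expected around a low.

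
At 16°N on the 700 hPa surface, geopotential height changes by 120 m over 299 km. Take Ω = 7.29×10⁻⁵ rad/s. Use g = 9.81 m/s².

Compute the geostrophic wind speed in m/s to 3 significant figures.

98.0 m/s

Coriolis parameter at 16°N:
f = 2Ω sin φ = 2 × 7.29×10⁻⁵ × sin 16° = 4.02×10⁻⁵ s⁻¹
Height gradient: |∂Z/∂n| = 120 m / 299000 m = 4.01×10⁻⁴
On a pressure surface, geostrophic balance gives V_g = (g/f)|∂Z/∂n|:
V_g = 9.81 × 4.01×10⁻⁴ / 4.02×10⁻⁵ = 98.0 m/s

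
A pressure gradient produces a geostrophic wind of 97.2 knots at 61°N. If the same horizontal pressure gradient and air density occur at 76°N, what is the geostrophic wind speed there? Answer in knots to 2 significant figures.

With the same pressure gradient and density, V_g ∝ 1/f ∝ 1/sin φ.
V₂ = V₁ · sin φ₁ / sin φ₂ = 97.2 × sin 61° / sin 76°
V₂ = 97.2 × 0.8746/0.9703 = 88 knots

88 knots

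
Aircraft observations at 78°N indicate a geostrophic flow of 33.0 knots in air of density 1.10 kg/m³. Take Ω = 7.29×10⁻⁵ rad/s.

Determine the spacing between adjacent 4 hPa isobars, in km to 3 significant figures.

150 km

Coriolis parameter at 78°N:
f = 2Ω sin φ = 2 × 7.29×10⁻⁵ × sin 78° = 1.43×10⁻⁴ s⁻¹
Wind speed in SI: 33.0 knots = 17.0 m/s
Geostrophic balance rearranged: |∂P/∂n| = f ρ V_g
|∂P/∂n| = 1.43×10⁻⁴ × 1.10 × 17.0 = 2.66×10⁻³ Pa/m
Isobar spacing: Δn = ΔP/|∂P/∂n| = 400 Pa / 2.66×10⁻³ Pa/m = 150194 m ≈ 150 km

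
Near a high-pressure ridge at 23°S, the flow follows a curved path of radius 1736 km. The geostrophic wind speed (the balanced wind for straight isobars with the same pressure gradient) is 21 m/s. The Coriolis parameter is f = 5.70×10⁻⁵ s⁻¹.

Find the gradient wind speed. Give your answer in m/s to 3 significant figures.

Around a high, pressure-gradient force acts outward with centrifugal, so Coriolis balances both:
fV = (1/ρ)|∂P/∂n| + V²/R  →  V² − fR·V + fR·V_g = 0
With fR = 5.70×10⁻⁵ × 1736×10³ m = 99.0 m/s:
V = [fR − √((fR)² − 4 fR V_g)]/2 = [99.0 − √(99.0² − 4×99.0×21)]/2 = 30.2 m/s
Supergeostrophic (V > V_g = 21 m/s), as expected around a high.

30.2 m/s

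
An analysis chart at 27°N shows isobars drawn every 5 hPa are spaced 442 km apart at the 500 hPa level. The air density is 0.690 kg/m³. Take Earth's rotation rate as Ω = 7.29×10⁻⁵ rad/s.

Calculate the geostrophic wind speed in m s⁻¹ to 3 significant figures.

Coriolis parameter at 27°N:
f = 2Ω sin φ = 2 × 7.29×10⁻⁵ × sin 27° = 6.62×10⁻⁵ s⁻¹
Pressure gradient: |∂P/∂n| = 500 Pa / 442000 m = 1.13×10⁻³ Pa/m
Geostrophic balance (pressure-gradient force = Coriolis force):
V_g = (1/(fρ)) |∂P/∂n| = 1.13×10⁻³ / (6.62×10⁻⁵ × 0.690) = 24.8 m/s

24.8 m s⁻¹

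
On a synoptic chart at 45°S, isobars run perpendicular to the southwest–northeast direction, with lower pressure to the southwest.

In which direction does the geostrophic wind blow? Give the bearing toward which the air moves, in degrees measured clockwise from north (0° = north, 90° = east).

The pressure-gradient force points toward the southwest (bearing 225°).
Geostrophic balance: in the Southern Hemisphere the Coriolis force deflects motion to the left, so the geostrophic wind blows 90° to the left of the pressure-gradient force (low pressure on the right).
Rotating 225° by 90° counterclockwise gives 135° — the wind blows toward the southeast.

135°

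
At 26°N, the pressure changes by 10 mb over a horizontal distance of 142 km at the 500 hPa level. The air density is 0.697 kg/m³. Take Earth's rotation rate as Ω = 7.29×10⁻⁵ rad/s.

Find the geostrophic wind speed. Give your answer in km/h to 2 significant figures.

Coriolis parameter at 26°N:
f = 2Ω sin φ = 2 × 7.29×10⁻⁵ × sin 26° = 6.39×10⁻⁵ s⁻¹
Pressure gradient: |∂P/∂n| = 1000 Pa / 142000 m = 7.04×10⁻³ Pa/m
Geostrophic balance (pressure-gradient force = Coriolis force):
V_g = (1/(fρ)) |∂P/∂n| = 7.04×10⁻³ / (6.39×10⁻⁵ × 0.697) = 158 m/s
Converting: 158 m/s × 3.6 = 570 km/h

570 km/h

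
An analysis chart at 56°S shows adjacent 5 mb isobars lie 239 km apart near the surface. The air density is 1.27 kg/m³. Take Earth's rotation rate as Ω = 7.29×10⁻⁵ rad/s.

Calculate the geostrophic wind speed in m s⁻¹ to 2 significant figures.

14 m s⁻¹

Coriolis parameter at 56°S:
f = 2Ω sin φ = 2 × 7.29×10⁻⁵ × sin 56° = 1.21×10⁻⁴ s⁻¹
Pressure gradient: |∂P/∂n| = 500 Pa / 239000 m = 2.09×10⁻³ Pa/m
Geostrophic balance (pressure-gradient force = Coriolis force):
V_g = (1/(fρ)) |∂P/∂n| = 2.09×10⁻³ / (1.21×10⁻⁴ × 1.27) = 13.6 m/s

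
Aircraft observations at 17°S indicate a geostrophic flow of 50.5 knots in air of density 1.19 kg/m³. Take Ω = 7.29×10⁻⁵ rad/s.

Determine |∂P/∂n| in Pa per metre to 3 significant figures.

Coriolis parameter at 17°S:
f = 2Ω sin φ = 2 × 7.29×10⁻⁵ × sin 17° = 4.26×10⁻⁵ s⁻¹
Wind speed in SI: 50.5 knots = 26.0 m/s
Geostrophic balance rearranged: |∂P/∂n| = f ρ V_g
|∂P/∂n| = 4.26×10⁻⁵ × 1.19 × 26.0 = 1.32×10⁻³ Pa/m

1.32×10⁻³ Pa/m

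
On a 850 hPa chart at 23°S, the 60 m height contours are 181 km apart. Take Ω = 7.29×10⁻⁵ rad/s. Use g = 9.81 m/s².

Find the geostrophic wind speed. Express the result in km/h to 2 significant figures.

Coriolis parameter at 23°S:
f = 2Ω sin φ = 2 × 7.29×10⁻⁵ × sin 23° = 5.70×10⁻⁵ s⁻¹
Height gradient: |∂Z/∂n| = 60 m / 181000 m = 3.31×10⁻⁴
On a pressure surface, geostrophic balance gives V_g = (g/f)|∂Z/∂n|:
V_g = 9.81 × 3.31×10⁻⁴ / 5.70×10⁻⁵ = 57.1 m/s
Converting: 57.1 m/s × 3.6 = 210 km/h

210 km/h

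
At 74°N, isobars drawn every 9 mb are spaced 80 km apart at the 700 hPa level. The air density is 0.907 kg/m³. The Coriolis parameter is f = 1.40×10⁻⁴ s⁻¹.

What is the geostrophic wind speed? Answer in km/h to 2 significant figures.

320 km/h

Pressure gradient: |∂P/∂n| = 900 Pa / 80000 m = 1.12×10⁻² Pa/m
Geostrophic balance (pressure-gradient force = Coriolis force):
V_g = (1/(fρ)) |∂P/∂n| = 1.12×10⁻² / (1.40×10⁻⁴ × 0.907) = 88.6 m/s
Converting: 88.6 m/s × 3.6 = 320 km/h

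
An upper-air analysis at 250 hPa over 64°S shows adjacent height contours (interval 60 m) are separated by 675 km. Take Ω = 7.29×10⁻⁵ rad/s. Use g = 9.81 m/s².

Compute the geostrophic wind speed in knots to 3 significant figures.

Coriolis parameter at 64°S:
f = 2Ω sin φ = 2 × 7.29×10⁻⁵ × sin 64° = 1.31×10⁻⁴ s⁻¹
Height gradient: |∂Z/∂n| = 60 m / 675000 m = 8.89×10⁻⁵
On a pressure surface, geostrophic balance gives V_g = (g/f)|∂Z/∂n|:
V_g = 9.81 × 8.89×10⁻⁵ / 1.31×10⁻⁴ = 6.65 m/s
Converting: 6.65 m/s × 1.944 = 12.9 knots

12.9 knots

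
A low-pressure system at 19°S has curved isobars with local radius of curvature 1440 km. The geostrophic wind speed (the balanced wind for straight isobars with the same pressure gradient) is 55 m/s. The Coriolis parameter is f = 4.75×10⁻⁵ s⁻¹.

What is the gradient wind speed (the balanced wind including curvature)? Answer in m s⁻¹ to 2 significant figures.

Around a low, centrifugal force acts outward with Coriolis, so pressure-gradient force balances both:
(1/ρ)|∂P/∂n| = fV + V²/R  →  V² + fR·V − fR·V_g = 0
With fR = 4.75×10⁻⁵ × 1440×10³ m = 68.4 m/s:
V = [−fR + √((fR)² + 4 fR V_g)]/2 = [−68.4 + √(68.4² + 4×68.4×55)]/2 = 36 m/s
Subgeostrophic (V < V_g = 55 m/s), as expected around a low.

36 m s⁻¹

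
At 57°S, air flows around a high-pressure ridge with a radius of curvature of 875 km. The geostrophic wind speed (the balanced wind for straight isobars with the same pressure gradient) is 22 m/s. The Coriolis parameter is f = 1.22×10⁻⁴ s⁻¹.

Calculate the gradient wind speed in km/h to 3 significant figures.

112 km/h

Around a high, pressure-gradient force acts outward with centrifugal, so Coriolis balances both:
fV = (1/ρ)|∂P/∂n| + V²/R  →  V² − fR·V + fR·V_g = 0
With fR = 1.22×10⁻⁴ × 875×10³ m = 107 m/s:
V = [fR − √((fR)² − 4 fR V_g)]/2 = [107 − √(107² − 4×107×22)]/2 = 31 m/s
Supergeostrophic (V > V_g = 22 m/s), as expected around a high.
Converting: 31 m/s × 3.6 = 112 km/h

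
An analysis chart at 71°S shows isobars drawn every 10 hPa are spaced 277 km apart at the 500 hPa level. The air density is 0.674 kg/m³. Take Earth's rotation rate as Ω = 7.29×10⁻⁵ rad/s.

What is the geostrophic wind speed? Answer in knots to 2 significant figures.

76 knots

Coriolis parameter at 71°S:
f = 2Ω sin φ = 2 × 7.29×10⁻⁵ × sin 71° = 1.38×10⁻⁴ s⁻¹
Pressure gradient: |∂P/∂n| = 1000 Pa / 277000 m = 3.61×10⁻³ Pa/m
Geostrophic balance (pressure-gradient force = Coriolis force):
V_g = (1/(fρ)) |∂P/∂n| = 3.61×10⁻³ / (1.38×10⁻⁴ × 0.674) = 38.9 m/s
Converting: 38.9 m/s × 1.944 = 76 knots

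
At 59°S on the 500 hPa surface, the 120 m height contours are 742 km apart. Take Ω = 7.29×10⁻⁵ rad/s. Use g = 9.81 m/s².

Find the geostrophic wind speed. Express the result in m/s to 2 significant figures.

13 m/s

Coriolis parameter at 59°S:
f = 2Ω sin φ = 2 × 7.29×10⁻⁵ × sin 59° = 1.25×10⁻⁴ s⁻¹
Height gradient: |∂Z/∂n| = 120 m / 742000 m = 1.62×10⁻⁴
On a pressure surface, geostrophic balance gives V_g = (g/f)|∂Z/∂n|:
V_g = 9.81 × 1.62×10⁻⁴ / 1.25×10⁻⁴ = 12.7 m/s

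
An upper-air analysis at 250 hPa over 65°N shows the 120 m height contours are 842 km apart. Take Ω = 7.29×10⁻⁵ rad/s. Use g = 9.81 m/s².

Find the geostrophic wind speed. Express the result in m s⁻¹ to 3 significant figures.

Coriolis parameter at 65°N:
f = 2Ω sin φ = 2 × 7.29×10⁻⁵ × sin 65° = 1.32×10⁻⁴ s⁻¹
Height gradient: |∂Z/∂n| = 120 m / 842000 m = 1.43×10⁻⁴
On a pressure surface, geostrophic balance gives V_g = (g/f)|∂Z/∂n|:
V_g = 9.81 × 1.43×10⁻⁴ / 1.32×10⁻⁴ = 10.6 m/s

10.6 m s⁻¹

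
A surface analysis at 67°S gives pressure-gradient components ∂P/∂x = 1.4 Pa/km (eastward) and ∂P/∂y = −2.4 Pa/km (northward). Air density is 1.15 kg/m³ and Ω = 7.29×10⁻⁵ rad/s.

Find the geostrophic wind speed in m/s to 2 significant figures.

18 m/s

Coriolis parameter at 67°S:
f = 2Ω sin φ = 2 × 7.29×10⁻⁵ × sin 67° = 1.34×10⁻⁴ s⁻¹
In the Southern Hemisphere f is negative: f = −1.34×10⁻⁴ s⁻¹.
Component geostrophic relations (x east, y north):
u_g = −(1/(fρ)) ∂P/∂y,  v_g = (1/(fρ)) ∂P/∂x
u_g = −(−2.4×10⁻³)/(−1.34×10⁻⁴ × 1.15) = −15.5 m/s;  v_g = (1.4×10⁻³)/(−1.34×10⁻⁴ × 1.15) = −9.07 m/s
|V_g| = √(u_g² + v_g²) = 18.0 m/s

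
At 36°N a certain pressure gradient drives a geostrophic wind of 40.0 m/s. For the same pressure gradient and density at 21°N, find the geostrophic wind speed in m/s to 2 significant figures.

66 m/s

With the same pressure gradient and density, V_g ∝ 1/f ∝ 1/sin φ.
V₂ = V₁ · sin φ₁ / sin φ₂ = 40.0 × sin 36° / sin 21°
V₂ = 40.0 × 0.5878/0.3584 = 66 m/s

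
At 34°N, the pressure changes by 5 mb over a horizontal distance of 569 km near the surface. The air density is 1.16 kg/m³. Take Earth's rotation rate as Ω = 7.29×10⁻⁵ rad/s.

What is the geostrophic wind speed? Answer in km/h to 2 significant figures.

Coriolis parameter at 34°N:
f = 2Ω sin φ = 2 × 7.29×10⁻⁵ × sin 34° = 8.15×10⁻⁵ s⁻¹
Pressure gradient: |∂P/∂n| = 500 Pa / 569000 m = 8.79×10⁻⁴ Pa/m
Geostrophic balance (pressure-gradient force = Coriolis force):
V_g = (1/(fρ)) |∂P/∂n| = 8.79×10⁻⁴ / (8.15×10⁻⁵ × 1.16) = 9.29 m/s
Converting: 9.29 m/s × 3.6 = 33 km/h

33 km/h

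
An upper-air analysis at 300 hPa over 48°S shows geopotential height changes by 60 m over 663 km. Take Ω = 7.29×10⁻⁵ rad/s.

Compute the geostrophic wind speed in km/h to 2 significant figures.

Coriolis parameter at 48°S:
f = 2Ω sin φ = 2 × 7.29×10⁻⁵ × sin 48° = 1.08×10⁻⁴ s⁻¹
Height gradient: |∂Z/∂n| = 60 m / 663000 m = 9.05×10⁻⁵
On a pressure surface, geostrophic balance gives V_g = (g/f)|∂Z/∂n|:
V_g = 9.81 × 9.05×10⁻⁵ / 1.08×10⁻⁴ = 8.19 m/s
Converting: 8.19 m/s × 3.6 = 29 km/h

29 km/h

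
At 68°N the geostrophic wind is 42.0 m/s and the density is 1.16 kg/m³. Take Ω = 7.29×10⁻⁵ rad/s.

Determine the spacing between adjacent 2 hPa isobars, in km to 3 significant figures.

Coriolis parameter at 68°N:
f = 2Ω sin φ = 2 × 7.29×10⁻⁵ × sin 68° = 1.35×10⁻⁴ s⁻¹
Geostrophic balance rearranged: |∂P/∂n| = f ρ V_g
|∂P/∂n| = 1.35×10⁻⁴ × 1.16 × 42.0 = 6.59×10⁻³ Pa/m
Isobar spacing: Δn = ΔP/|∂P/∂n| = 200 Pa / 6.59×10⁻³ Pa/m = 30367 m ≈ 30.4 km

30.4 km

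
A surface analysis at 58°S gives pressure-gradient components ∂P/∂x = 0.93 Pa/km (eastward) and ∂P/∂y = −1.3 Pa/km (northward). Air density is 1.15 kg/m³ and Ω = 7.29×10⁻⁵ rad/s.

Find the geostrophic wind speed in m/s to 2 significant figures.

Coriolis parameter at 58°S:
f = 2Ω sin φ = 2 × 7.29×10⁻⁵ × sin 58° = 1.24×10⁻⁴ s⁻¹
In the Southern Hemisphere f is negative: f = −1.24×10⁻⁴ s⁻¹.
Component geostrophic relations (x east, y north):
u_g = −(1/(fρ)) ∂P/∂y,  v_g = (1/(fρ)) ∂P/∂x
u_g = −(−1.3×10⁻³)/(−1.24×10⁻⁴ × 1.15) = −9.14 m/s;  v_g = (0.93×10⁻³)/(−1.24×10⁻⁴ × 1.15) = −6.54 m/s
|V_g| = √(u_g² + v_g²) = 11.2 m/s

11 m/s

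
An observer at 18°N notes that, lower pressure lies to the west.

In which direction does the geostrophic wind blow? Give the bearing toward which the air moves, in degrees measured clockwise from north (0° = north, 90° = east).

000°

The pressure-gradient force points toward the west (bearing 270°).
Geostrophic balance: in the Northern Hemisphere the Coriolis force deflects motion to the right, so the geostrophic wind blows 90° to the right of the pressure-gradient force (low pressure on the left).
Rotating 270° by 90° clockwise gives 000° — the wind blows toward the north.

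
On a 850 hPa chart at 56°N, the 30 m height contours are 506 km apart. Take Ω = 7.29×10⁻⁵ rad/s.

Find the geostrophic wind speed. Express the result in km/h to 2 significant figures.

17 km/h

Coriolis parameter at 56°N:
f = 2Ω sin φ = 2 × 7.29×10⁻⁵ × sin 56° = 1.21×10⁻⁴ s⁻¹
Height gradient: |∂Z/∂n| = 30 m / 506000 m = 5.93×10⁻⁵
On a pressure surface, geostrophic balance gives V_g = (g/f)|∂Z/∂n|:
V_g = 9.81 × 5.93×10⁻⁵ / 1.21×10⁻⁴ = 4.81 m/s
Converting: 4.81 m/s × 3.6 = 17 km/h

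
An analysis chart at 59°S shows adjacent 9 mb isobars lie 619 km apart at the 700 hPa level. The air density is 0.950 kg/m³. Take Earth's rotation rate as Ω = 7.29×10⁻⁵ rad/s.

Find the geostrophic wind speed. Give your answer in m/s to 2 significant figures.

Coriolis parameter at 59°S:
f = 2Ω sin φ = 2 × 7.29×10⁻⁵ × sin 59° = 1.25×10⁻⁴ s⁻¹
Pressure gradient: |∂P/∂n| = 900 Pa / 619000 m = 1.45×10⁻³ Pa/m
Geostrophic balance (pressure-gradient force = Coriolis force):
V_g = (1/(fρ)) |∂P/∂n| = 1.45×10⁻³ / (1.25×10⁻⁴ × 0.950) = 12.2 m/s

12 m/s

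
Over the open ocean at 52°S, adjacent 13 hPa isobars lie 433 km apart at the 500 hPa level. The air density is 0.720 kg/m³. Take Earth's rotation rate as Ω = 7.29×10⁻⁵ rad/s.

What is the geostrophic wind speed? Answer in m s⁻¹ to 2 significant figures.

36 m s⁻¹

Coriolis parameter at 52°S:
f = 2Ω sin φ = 2 × 7.29×10⁻⁵ × sin 52° = 1.15×10⁻⁴ s⁻¹
Pressure gradient: |∂P/∂n| = 1300 Pa / 433000 m = 3.00×10⁻³ Pa/m
Geostrophic balance (pressure-gradient force = Coriolis force):
V_g = (1/(fρ)) |∂P/∂n| = 3.00×10⁻³ / (1.15×10⁻⁴ × 0.720) = 36.3 m/s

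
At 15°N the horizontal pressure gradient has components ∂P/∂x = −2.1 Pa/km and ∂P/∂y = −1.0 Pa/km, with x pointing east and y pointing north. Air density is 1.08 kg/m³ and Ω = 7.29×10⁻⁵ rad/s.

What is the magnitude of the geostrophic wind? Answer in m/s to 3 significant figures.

Coriolis parameter at 15°N:
f = 2Ω sin φ = 2 × 7.29×10⁻⁵ × sin 15° = 3.77×10⁻⁵ s⁻¹
Component geostrophic relations (x east, y north):
u_g = −(1/(fρ)) ∂P/∂y,  v_g = (1/(fρ)) ∂P/∂x
u_g = −(−1.0×10⁻³)/(3.77×10⁻⁵ × 1.08) = 24.5 m/s;  v_g = (−2.1×10⁻³)/(3.77×10⁻⁵ × 1.08) = −51.5 m/s
|V_g| = √(u_g² + v_g²) = 57.1 m/s

57.1 m/s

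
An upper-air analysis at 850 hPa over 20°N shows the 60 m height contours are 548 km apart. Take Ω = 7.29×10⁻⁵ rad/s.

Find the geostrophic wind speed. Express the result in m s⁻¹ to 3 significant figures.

Coriolis parameter at 20°N:
f = 2Ω sin φ = 2 × 7.29×10⁻⁵ × sin 20° = 4.99×10⁻⁵ s⁻¹
Height gradient: |∂Z/∂n| = 60 m / 548000 m = 1.09×10⁻⁴
On a pressure surface, geostrophic balance gives V_g = (g/f)|∂Z/∂n|:
V_g = 9.81 × 1.09×10⁻⁴ / 4.99×10⁻⁵ = 21.5 m/s

21.5 m s⁻¹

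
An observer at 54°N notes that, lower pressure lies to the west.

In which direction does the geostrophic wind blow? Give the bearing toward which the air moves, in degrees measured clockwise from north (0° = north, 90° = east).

000°

The pressure-gradient force points toward the west (bearing 270°).
Geostrophic balance: in the Northern Hemisphere the Coriolis force deflects motion to the right, so the geostrophic wind blows 90° to the right of the pressure-gradient force (low pressure on the left).
Rotating 270° by 90° clockwise gives 000° — the wind blows toward the north.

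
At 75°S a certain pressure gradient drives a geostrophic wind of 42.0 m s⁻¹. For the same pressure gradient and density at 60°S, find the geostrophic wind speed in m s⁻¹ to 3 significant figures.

With the same pressure gradient and density, V_g ∝ 1/f ∝ 1/sin φ.
V₂ = V₁ · sin φ₁ / sin φ₂ = 42.0 × sin 75° / sin 60°
V₂ = 42.0 × 0.9659/0.8660 = 46.8 m s⁻¹

46.8 m s⁻¹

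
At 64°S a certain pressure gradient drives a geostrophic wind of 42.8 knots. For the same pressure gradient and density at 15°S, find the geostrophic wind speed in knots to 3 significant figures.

With the same pressure gradient and density, V_g ∝ 1/f ∝ 1/sin φ.
V₂ = V₁ · sin φ₁ / sin φ₂ = 42.8 × sin 64° / sin 15°
V₂ = 42.8 × 0.8988/0.2588 = 149 knots

149 knots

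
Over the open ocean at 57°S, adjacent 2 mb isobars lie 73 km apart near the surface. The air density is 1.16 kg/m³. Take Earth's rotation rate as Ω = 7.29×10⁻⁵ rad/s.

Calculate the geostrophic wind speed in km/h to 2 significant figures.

70 km/h

Coriolis parameter at 57°S:
f = 2Ω sin φ = 2 × 7.29×10⁻⁵ × sin 57° = 1.22×10⁻⁴ s⁻¹
Pressure gradient: |∂P/∂n| = 200 Pa / 73000 m = 2.74×10⁻³ Pa/m
Geostrophic balance (pressure-gradient force = Coriolis force):
V_g = (1/(fρ)) |∂P/∂n| = 2.74×10⁻³ / (1.22×10⁻⁴ × 1.16) = 19.3 m/s
Converting: 19.3 m/s × 3.6 = 70 km/h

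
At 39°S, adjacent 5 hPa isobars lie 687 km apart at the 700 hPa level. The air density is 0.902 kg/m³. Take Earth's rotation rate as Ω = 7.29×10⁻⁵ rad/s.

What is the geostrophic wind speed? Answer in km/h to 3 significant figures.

31.7 km/h

Coriolis parameter at 39°S:
f = 2Ω sin φ = 2 × 7.29×10⁻⁵ × sin 39° = 9.18×10⁻⁵ s⁻¹
Pressure gradient: |∂P/∂n| = 500 Pa / 687000 m = 7.28×10⁻⁴ Pa/m
Geostrophic balance (pressure-gradient force = Coriolis force):
V_g = (1/(fρ)) |∂P/∂n| = 7.28×10⁻⁴ / (9.18×10⁻⁵ × 0.902) = 8.79 m/s
Converting: 8.79 m/s × 3.6 = 31.7 km/h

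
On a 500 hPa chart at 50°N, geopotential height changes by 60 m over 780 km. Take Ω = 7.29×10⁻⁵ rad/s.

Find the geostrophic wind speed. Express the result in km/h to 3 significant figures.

Coriolis parameter at 50°N:
f = 2Ω sin φ = 2 × 7.29×10⁻⁵ × sin 50° = 1.12×10⁻⁴ s⁻¹
Height gradient: |∂Z/∂n| = 60 m / 780000 m = 7.69×10⁻⁵
On a pressure surface, geostrophic balance gives V_g = (g/f)|∂Z/∂n|:
V_g = 9.81 × 7.69×10⁻⁵ / 1.12×10⁻⁴ = 6.76 m/s
Converting: 6.76 m/s × 3.6 = 24.3 km/h

24.3 km/h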